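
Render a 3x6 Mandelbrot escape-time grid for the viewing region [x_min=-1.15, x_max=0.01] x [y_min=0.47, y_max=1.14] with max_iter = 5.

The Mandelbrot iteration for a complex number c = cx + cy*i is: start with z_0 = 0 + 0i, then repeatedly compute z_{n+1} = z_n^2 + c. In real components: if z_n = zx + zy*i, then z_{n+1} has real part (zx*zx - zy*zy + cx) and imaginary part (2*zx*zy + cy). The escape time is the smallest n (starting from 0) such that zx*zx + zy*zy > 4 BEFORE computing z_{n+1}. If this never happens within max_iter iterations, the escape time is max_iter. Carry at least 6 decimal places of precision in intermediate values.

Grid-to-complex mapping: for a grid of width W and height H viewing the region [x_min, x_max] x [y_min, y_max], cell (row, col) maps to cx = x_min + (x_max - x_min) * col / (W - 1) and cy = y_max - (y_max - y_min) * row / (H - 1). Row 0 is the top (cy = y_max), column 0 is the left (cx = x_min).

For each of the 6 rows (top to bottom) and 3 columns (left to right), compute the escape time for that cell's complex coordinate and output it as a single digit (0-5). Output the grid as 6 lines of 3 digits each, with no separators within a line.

(row=0, col=0): c = -1.1500 + 1.1400i → escape time 3
(row=0, col=1): c = -0.5700 + 1.1400i → escape time 3
(row=0, col=2): c = 0.0100 + 1.1400i → escape time 4
(row=1, col=0): c = -1.1500 + 1.0060i → escape time 3
(row=1, col=1): c = -0.5700 + 1.0060i → escape time 4
(row=1, col=2): c = 0.0100 + 1.0060i → escape time 5
(row=2, col=0): c = -1.1500 + 0.8720i → escape time 3
(row=2, col=1): c = -0.5700 + 0.8720i → escape time 4
(row=2, col=2): c = 0.0100 + 0.8720i → escape time 5
(row=3, col=0): c = -1.1500 + 0.7380i → escape time 3
(row=3, col=1): c = -0.5700 + 0.7380i → escape time 5
(row=3, col=2): c = 0.0100 + 0.7380i → escape time 5
(row=4, col=0): c = -1.1500 + 0.6040i → escape time 4
(row=4, col=1): c = -0.5700 + 0.6040i → escape time 5
(row=4, col=2): c = 0.0100 + 0.6040i → escape time 5
(row=5, col=0): c = -1.1500 + 0.4700i → escape time 5
(row=5, col=1): c = -0.5700 + 0.4700i → escape time 5
(row=5, col=2): c = 0.0100 + 0.4700i → escape time 5

Answer: 334
345
345
355
455
555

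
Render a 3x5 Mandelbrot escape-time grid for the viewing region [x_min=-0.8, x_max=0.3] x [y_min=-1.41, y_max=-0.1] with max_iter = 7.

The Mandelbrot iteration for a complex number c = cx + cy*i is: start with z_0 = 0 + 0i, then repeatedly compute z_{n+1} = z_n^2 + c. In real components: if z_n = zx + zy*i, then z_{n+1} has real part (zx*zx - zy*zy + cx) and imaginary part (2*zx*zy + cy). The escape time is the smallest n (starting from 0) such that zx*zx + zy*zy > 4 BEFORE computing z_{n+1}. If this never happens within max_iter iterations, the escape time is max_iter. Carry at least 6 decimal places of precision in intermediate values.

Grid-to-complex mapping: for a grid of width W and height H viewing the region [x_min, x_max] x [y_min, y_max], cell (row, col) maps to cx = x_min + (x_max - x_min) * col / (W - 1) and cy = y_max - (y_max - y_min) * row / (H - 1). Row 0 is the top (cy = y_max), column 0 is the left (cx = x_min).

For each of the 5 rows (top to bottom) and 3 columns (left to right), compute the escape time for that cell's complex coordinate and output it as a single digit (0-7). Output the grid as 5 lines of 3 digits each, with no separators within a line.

(row=0, col=0): c = -0.8000 + -0.1000i → escape time 7
(row=0, col=1): c = -0.2500 + -0.1000i → escape time 7
(row=0, col=2): c = 0.3000 + -0.1000i → escape time 7
(row=1, col=0): c = -0.8000 + -0.4275i → escape time 7
(row=1, col=1): c = -0.2500 + -0.4275i → escape time 7
(row=1, col=2): c = 0.3000 + -0.4275i → escape time 7
(row=2, col=0): c = -0.8000 + -0.7550i → escape time 4
(row=2, col=1): c = -0.2500 + -0.7550i → escape time 7
(row=2, col=2): c = 0.3000 + -0.7550i → escape time 5
(row=3, col=0): c = -0.8000 + -1.0825i → escape time 3
(row=3, col=1): c = -0.2500 + -1.0825i → escape time 6
(row=3, col=2): c = 0.3000 + -1.0825i → escape time 3
(row=4, col=0): c = -0.8000 + -1.4100i → escape time 2
(row=4, col=1): c = -0.2500 + -1.4100i → escape time 2
(row=4, col=2): c = 0.3000 + -1.4100i → escape time 2

Answer: 777
777
475
363
222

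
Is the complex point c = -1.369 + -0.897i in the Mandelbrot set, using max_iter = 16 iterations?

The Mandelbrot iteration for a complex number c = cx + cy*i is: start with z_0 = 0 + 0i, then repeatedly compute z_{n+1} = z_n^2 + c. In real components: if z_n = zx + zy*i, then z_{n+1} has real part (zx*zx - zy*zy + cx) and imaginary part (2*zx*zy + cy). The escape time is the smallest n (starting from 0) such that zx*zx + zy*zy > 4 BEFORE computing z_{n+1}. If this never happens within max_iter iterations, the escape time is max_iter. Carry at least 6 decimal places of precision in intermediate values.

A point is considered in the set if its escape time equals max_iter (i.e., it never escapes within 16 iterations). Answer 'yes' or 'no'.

z_0 = 0 + 0i, c = -1.3690 + -0.8970i
Iter 1: z = -1.3690 + -0.8970i, |z|^2 = 2.6788
Iter 2: z = -0.2994 + 1.5590i, |z|^2 = 2.5201
Iter 3: z = -3.7098 + -1.8307i, |z|^2 = 17.1137
Escaped at iteration 3

Answer: no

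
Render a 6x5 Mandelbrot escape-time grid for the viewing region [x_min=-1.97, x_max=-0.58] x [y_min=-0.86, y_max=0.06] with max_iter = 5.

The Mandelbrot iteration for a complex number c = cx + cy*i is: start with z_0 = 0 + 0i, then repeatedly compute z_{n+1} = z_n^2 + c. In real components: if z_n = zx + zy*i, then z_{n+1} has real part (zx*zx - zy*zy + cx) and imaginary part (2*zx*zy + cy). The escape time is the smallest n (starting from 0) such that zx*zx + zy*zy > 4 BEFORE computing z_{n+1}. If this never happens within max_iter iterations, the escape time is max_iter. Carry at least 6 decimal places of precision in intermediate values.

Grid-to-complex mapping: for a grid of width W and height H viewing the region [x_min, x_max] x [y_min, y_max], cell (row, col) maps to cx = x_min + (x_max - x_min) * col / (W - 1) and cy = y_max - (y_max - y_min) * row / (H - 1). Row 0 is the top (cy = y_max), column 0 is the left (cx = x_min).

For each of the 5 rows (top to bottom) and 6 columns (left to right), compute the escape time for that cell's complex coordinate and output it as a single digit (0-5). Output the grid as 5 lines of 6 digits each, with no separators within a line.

(row=0, col=0): c = -1.9700 + 0.0600i → escape time 5
(row=0, col=1): c = -1.6920 + 0.0600i → escape time 5
(row=0, col=2): c = -1.4140 + 0.0600i → escape time 5
(row=0, col=3): c = -1.1360 + 0.0600i → escape time 5
(row=0, col=4): c = -0.8580 + 0.0600i → escape time 5
(row=0, col=5): c = -0.5800 + 0.0600i → escape time 5
(row=1, col=0): c = -1.9700 + -0.1700i → escape time 3
(row=1, col=1): c = -1.6920 + -0.1700i → escape time 4
(row=1, col=2): c = -1.4140 + -0.1700i → escape time 5
(row=1, col=3): c = -1.1360 + -0.1700i → escape time 5
(row=1, col=4): c = -0.8580 + -0.1700i → escape time 5
(row=1, col=5): c = -0.5800 + -0.1700i → escape time 5
(row=2, col=0): c = -1.9700 + -0.4000i → escape time 1
(row=2, col=1): c = -1.6920 + -0.4000i → escape time 3
(row=2, col=2): c = -1.4140 + -0.4000i → escape time 4
(row=2, col=3): c = -1.1360 + -0.4000i → escape time 5
(row=2, col=4): c = -0.8580 + -0.4000i → escape time 5
(row=2, col=5): c = -0.5800 + -0.4000i → escape time 5
(row=3, col=0): c = -1.9700 + -0.6300i → escape time 1
(row=3, col=1): c = -1.6920 + -0.6300i → escape time 3
(row=3, col=2): c = -1.4140 + -0.6300i → escape time 3
(row=3, col=3): c = -1.1360 + -0.6300i → escape time 4
(row=3, col=4): c = -0.8580 + -0.6300i → escape time 5
(row=3, col=5): c = -0.5800 + -0.6300i → escape time 5
(row=4, col=0): c = -1.9700 + -0.8600i → escape time 1
(row=4, col=1): c = -1.6920 + -0.8600i → escape time 2
(row=4, col=2): c = -1.4140 + -0.8600i → escape time 3
(row=4, col=3): c = -1.1360 + -0.8600i → escape time 3
(row=4, col=4): c = -0.8580 + -0.8600i → escape time 4
(row=4, col=5): c = -0.5800 + -0.8600i → escape time 4

Answer: 555555
345555
134555
133455
123344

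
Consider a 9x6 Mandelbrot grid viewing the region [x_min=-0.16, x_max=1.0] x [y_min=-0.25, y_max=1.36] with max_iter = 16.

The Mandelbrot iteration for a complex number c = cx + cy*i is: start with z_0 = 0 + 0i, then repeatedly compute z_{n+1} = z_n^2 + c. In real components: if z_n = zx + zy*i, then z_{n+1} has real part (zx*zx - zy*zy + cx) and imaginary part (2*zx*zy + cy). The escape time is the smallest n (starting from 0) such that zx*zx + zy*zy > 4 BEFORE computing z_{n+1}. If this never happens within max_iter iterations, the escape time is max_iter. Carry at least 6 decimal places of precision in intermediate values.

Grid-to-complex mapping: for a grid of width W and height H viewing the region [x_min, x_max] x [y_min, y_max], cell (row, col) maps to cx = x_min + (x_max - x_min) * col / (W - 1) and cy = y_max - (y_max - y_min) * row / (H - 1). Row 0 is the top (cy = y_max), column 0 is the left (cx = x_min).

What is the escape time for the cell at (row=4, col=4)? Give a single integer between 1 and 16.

Answer: 6

Derivation:
z_0 = 0 + 0i, c = 0.4200 + 0.0720i
Iter 1: z = 0.4200 + 0.0720i, |z|^2 = 0.1816
Iter 2: z = 0.5912 + 0.1325i, |z|^2 = 0.3671
Iter 3: z = 0.7520 + 0.2286i, |z|^2 = 0.6178
Iter 4: z = 0.9332 + 0.4159i, |z|^2 = 1.0438
Iter 5: z = 1.1179 + 0.8482i, |z|^2 = 1.9692
Iter 6: z = 0.9503 + 1.9684i, |z|^2 = 4.7777
Escaped at iteration 6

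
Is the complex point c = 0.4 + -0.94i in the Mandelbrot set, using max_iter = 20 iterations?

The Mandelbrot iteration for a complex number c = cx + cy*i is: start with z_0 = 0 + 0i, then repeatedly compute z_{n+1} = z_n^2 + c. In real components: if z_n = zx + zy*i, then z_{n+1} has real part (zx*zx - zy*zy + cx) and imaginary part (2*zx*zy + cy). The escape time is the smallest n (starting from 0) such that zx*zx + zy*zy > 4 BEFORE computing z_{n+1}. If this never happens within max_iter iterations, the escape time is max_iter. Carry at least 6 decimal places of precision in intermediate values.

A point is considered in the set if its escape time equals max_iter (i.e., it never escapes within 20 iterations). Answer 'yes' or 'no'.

z_0 = 0 + 0i, c = 0.4000 + -0.9400i
Iter 1: z = 0.4000 + -0.9400i, |z|^2 = 1.0436
Iter 2: z = -0.3236 + -1.6920i, |z|^2 = 2.9676
Iter 3: z = -2.3581 + 0.1551i, |z|^2 = 5.5849
Escaped at iteration 3

Answer: no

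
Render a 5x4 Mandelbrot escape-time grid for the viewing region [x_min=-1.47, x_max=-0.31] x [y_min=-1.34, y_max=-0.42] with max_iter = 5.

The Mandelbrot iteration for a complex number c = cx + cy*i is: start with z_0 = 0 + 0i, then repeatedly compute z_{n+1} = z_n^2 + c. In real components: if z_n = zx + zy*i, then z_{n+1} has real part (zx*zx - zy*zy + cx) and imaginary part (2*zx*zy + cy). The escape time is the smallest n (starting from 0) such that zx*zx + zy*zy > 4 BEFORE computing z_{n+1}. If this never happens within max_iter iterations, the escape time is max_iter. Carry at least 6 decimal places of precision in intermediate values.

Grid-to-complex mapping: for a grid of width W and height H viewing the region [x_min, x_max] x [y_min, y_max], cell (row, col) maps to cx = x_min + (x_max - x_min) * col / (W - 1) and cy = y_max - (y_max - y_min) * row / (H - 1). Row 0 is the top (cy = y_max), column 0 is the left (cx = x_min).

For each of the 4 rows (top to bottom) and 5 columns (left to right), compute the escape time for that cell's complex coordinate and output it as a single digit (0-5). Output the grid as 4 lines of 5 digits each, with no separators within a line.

Answer: 45555
33455
23345
22222

Derivation:
(row=0, col=0): c = -1.4700 + -0.4200i → escape time 4
(row=0, col=1): c = -1.1800 + -0.4200i → escape time 5
(row=0, col=2): c = -0.8900 + -0.4200i → escape time 5
(row=0, col=3): c = -0.6000 + -0.4200i → escape time 5
(row=0, col=4): c = -0.3100 + -0.4200i → escape time 5
(row=1, col=0): c = -1.4700 + -0.7267i → escape time 3
(row=1, col=1): c = -1.1800 + -0.7267i → escape time 3
(row=1, col=2): c = -0.8900 + -0.7267i → escape time 4
(row=1, col=3): c = -0.6000 + -0.7267i → escape time 5
(row=1, col=4): c = -0.3100 + -0.7267i → escape time 5
(row=2, col=0): c = -1.4700 + -1.0333i → escape time 2
(row=2, col=1): c = -1.1800 + -1.0333i → escape time 3
(row=2, col=2): c = -0.8900 + -1.0333i → escape time 3
(row=2, col=3): c = -0.6000 + -1.0333i → escape time 4
(row=2, col=4): c = -0.3100 + -1.0333i → escape time 5
(row=3, col=0): c = -1.4700 + -1.3400i → escape time 2
(row=3, col=1): c = -1.1800 + -1.3400i → escape time 2
(row=3, col=2): c = -0.8900 + -1.3400i → escape time 2
(row=3, col=3): c = -0.6000 + -1.3400i → escape time 2
(row=3, col=4): c = -0.3100 + -1.3400i → escape time 2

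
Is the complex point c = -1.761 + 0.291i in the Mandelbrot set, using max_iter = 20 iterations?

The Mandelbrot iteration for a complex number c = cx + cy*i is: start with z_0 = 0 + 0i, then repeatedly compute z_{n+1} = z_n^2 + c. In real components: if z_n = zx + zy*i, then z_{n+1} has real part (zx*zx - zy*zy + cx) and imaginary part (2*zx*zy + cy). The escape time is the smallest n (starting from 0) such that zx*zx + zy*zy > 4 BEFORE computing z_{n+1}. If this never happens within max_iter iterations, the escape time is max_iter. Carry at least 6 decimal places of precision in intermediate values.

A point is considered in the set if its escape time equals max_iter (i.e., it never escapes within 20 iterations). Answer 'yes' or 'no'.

z_0 = 0 + 0i, c = -1.7610 + 0.2910i
Iter 1: z = -1.7610 + 0.2910i, |z|^2 = 3.1858
Iter 2: z = 1.2554 + -0.7339i, |z|^2 = 2.1147
Iter 3: z = -0.7235 + -1.5517i, |z|^2 = 2.9313
Iter 4: z = -3.6455 + 2.5363i, |z|^2 = 19.7223
Escaped at iteration 4

Answer: no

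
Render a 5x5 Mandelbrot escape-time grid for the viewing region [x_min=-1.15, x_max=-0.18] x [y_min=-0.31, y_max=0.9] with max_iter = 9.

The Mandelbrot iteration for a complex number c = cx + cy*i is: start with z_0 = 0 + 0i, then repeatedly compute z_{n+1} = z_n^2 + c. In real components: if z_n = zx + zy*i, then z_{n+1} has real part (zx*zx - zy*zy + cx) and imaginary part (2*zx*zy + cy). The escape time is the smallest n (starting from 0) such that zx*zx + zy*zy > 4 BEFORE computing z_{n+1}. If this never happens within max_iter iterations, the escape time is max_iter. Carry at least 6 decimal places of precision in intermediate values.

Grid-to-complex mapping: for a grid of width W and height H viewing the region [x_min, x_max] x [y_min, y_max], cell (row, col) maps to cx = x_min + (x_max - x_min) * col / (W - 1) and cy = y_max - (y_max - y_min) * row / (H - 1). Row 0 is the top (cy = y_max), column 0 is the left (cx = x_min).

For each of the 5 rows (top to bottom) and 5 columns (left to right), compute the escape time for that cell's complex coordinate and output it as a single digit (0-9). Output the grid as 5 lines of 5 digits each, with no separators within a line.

(row=0, col=0): c = -1.1500 + 0.9000i → escape time 3
(row=0, col=1): c = -0.9075 + 0.9000i → escape time 3
(row=0, col=2): c = -0.6650 + 0.9000i → escape time 4
(row=0, col=3): c = -0.4225 + 0.9000i → escape time 5
(row=0, col=4): c = -0.1800 + 0.9000i → escape time 9
(row=1, col=0): c = -1.1500 + 0.5975i → escape time 4
(row=1, col=1): c = -0.9075 + 0.5975i → escape time 5
(row=1, col=2): c = -0.6650 + 0.5975i → escape time 7
(row=1, col=3): c = -0.4225 + 0.5975i → escape time 9
(row=1, col=4): c = -0.1800 + 0.5975i → escape time 9
(row=2, col=0): c = -1.1500 + 0.2950i → escape time 9
(row=2, col=1): c = -0.9075 + 0.2950i → escape time 9
(row=2, col=2): c = -0.6650 + 0.2950i → escape time 9
(row=2, col=3): c = -0.4225 + 0.2950i → escape time 9
(row=2, col=4): c = -0.1800 + 0.2950i → escape time 9
(row=3, col=0): c = -1.1500 + -0.0075i → escape time 9
(row=3, col=1): c = -0.9075 + -0.0075i → escape time 9
(row=3, col=2): c = -0.6650 + -0.0075i → escape time 9
(row=3, col=3): c = -0.4225 + -0.0075i → escape time 9
(row=3, col=4): c = -0.1800 + -0.0075i → escape time 9
(row=4, col=0): c = -1.1500 + -0.3100i → escape time 9
(row=4, col=1): c = -0.9075 + -0.3100i → escape time 9
(row=4, col=2): c = -0.6650 + -0.3100i → escape time 9
(row=4, col=3): c = -0.4225 + -0.3100i → escape time 9
(row=4, col=4): c = -0.1800 + -0.3100i → escape time 9

Answer: 33459
45799
99999
99999
99999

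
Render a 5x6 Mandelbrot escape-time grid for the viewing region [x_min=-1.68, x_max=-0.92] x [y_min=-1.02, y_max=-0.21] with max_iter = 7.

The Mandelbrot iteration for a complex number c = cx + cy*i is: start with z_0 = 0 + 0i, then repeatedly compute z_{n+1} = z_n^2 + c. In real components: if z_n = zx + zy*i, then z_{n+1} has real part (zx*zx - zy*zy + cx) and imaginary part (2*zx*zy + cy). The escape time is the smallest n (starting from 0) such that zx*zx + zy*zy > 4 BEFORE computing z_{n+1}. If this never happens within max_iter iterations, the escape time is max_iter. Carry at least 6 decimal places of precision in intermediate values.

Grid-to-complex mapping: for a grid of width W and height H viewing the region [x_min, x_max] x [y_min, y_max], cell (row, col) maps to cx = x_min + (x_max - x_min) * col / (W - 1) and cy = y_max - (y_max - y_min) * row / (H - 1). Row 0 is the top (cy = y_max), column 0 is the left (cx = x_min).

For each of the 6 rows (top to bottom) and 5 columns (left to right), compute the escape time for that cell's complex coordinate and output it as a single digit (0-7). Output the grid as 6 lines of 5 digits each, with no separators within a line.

Answer: 45777
34777
33355
33334
23333
22333

Derivation:
(row=0, col=0): c = -1.6800 + -0.2100i → escape time 4
(row=0, col=1): c = -1.4900 + -0.2100i → escape time 5
(row=0, col=2): c = -1.3000 + -0.2100i → escape time 7
(row=0, col=3): c = -1.1100 + -0.2100i → escape time 7
(row=0, col=4): c = -0.9200 + -0.2100i → escape time 7
(row=1, col=0): c = -1.6800 + -0.3720i → escape time 3
(row=1, col=1): c = -1.4900 + -0.3720i → escape time 4
(row=1, col=2): c = -1.3000 + -0.3720i → escape time 7
(row=1, col=3): c = -1.1100 + -0.3720i → escape time 7
(row=1, col=4): c = -0.9200 + -0.3720i → escape time 7
(row=2, col=0): c = -1.6800 + -0.5340i → escape time 3
(row=2, col=1): c = -1.4900 + -0.5340i → escape time 3
(row=2, col=2): c = -1.3000 + -0.5340i → escape time 3
(row=2, col=3): c = -1.1100 + -0.5340i → escape time 5
(row=2, col=4): c = -0.9200 + -0.5340i → escape time 5
(row=3, col=0): c = -1.6800 + -0.6960i → escape time 3
(row=3, col=1): c = -1.4900 + -0.6960i → escape time 3
(row=3, col=2): c = -1.3000 + -0.6960i → escape time 3
(row=3, col=3): c = -1.1100 + -0.6960i → escape time 3
(row=3, col=4): c = -0.9200 + -0.6960i → escape time 4
(row=4, col=0): c = -1.6800 + -0.8580i → escape time 2
(row=4, col=1): c = -1.4900 + -0.8580i → escape time 3
(row=4, col=2): c = -1.3000 + -0.8580i → escape time 3
(row=4, col=3): c = -1.1100 + -0.8580i → escape time 3
(row=4, col=4): c = -0.9200 + -0.8580i → escape time 3
(row=5, col=0): c = -1.6800 + -1.0200i → escape time 2
(row=5, col=1): c = -1.4900 + -1.0200i → escape time 2
(row=5, col=2): c = -1.3000 + -1.0200i → escape time 3
(row=5, col=3): c = -1.1100 + -1.0200i → escape time 3
(row=5, col=4): c = -0.9200 + -1.0200i → escape time 3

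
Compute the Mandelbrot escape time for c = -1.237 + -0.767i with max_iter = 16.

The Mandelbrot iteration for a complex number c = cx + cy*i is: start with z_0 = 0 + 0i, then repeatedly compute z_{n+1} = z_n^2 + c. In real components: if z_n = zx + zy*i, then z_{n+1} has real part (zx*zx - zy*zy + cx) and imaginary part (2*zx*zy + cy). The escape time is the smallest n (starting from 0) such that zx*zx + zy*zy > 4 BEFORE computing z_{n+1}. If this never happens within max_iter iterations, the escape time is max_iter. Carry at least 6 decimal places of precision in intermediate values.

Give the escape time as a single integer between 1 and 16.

Answer: 3

Derivation:
z_0 = 0 + 0i, c = -1.2370 + -0.7670i
Iter 1: z = -1.2370 + -0.7670i, |z|^2 = 2.1185
Iter 2: z = -0.2951 + 1.1306i, |z|^2 = 1.3653
Iter 3: z = -2.4281 + -1.4343i, |z|^2 = 7.9527
Escaped at iteration 3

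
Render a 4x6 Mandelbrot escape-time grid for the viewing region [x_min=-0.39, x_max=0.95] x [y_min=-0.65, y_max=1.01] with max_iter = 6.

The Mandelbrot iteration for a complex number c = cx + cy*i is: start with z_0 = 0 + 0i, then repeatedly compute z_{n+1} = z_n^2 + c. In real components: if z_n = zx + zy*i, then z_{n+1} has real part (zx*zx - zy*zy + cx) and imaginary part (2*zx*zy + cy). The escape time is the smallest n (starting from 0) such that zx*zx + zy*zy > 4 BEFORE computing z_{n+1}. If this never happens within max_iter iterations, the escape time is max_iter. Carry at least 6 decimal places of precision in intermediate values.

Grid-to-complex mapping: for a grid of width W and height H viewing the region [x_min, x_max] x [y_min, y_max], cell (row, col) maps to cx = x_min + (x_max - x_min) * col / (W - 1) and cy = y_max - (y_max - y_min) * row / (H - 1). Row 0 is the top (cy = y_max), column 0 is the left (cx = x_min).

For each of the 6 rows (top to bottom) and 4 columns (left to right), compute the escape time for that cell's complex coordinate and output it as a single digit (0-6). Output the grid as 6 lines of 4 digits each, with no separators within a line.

Answer: 4422
6642
6652
6653
6653
6642

Derivation:
(row=0, col=0): c = -0.3900 + 1.0100i → escape time 4
(row=0, col=1): c = 0.0567 + 1.0100i → escape time 4
(row=0, col=2): c = 0.5033 + 1.0100i → escape time 2
(row=0, col=3): c = 0.9500 + 1.0100i → escape time 2
(row=1, col=0): c = -0.3900 + 0.6780i → escape time 6
(row=1, col=1): c = 0.0567 + 0.6780i → escape time 6
(row=1, col=2): c = 0.5033 + 0.6780i → escape time 4
(row=1, col=3): c = 0.9500 + 0.6780i → escape time 2
(row=2, col=0): c = -0.3900 + 0.3460i → escape time 6
(row=2, col=1): c = 0.0567 + 0.3460i → escape time 6
(row=2, col=2): c = 0.5033 + 0.3460i → escape time 5
(row=2, col=3): c = 0.9500 + 0.3460i → escape time 2
(row=3, col=0): c = -0.3900 + 0.0140i → escape time 6
(row=3, col=1): c = 0.0567 + 0.0140i → escape time 6
(row=3, col=2): c = 0.5033 + 0.0140i → escape time 5
(row=3, col=3): c = 0.9500 + 0.0140i → escape time 3
(row=4, col=0): c = -0.3900 + -0.3180i → escape time 6
(row=4, col=1): c = 0.0567 + -0.3180i → escape time 6
(row=4, col=2): c = 0.5033 + -0.3180i → escape time 5
(row=4, col=3): c = 0.9500 + -0.3180i → escape time 3
(row=5, col=0): c = -0.3900 + -0.6500i → escape time 6
(row=5, col=1): c = 0.0567 + -0.6500i → escape time 6
(row=5, col=2): c = 0.5033 + -0.6500i → escape time 4
(row=5, col=3): c = 0.9500 + -0.6500i → escape time 2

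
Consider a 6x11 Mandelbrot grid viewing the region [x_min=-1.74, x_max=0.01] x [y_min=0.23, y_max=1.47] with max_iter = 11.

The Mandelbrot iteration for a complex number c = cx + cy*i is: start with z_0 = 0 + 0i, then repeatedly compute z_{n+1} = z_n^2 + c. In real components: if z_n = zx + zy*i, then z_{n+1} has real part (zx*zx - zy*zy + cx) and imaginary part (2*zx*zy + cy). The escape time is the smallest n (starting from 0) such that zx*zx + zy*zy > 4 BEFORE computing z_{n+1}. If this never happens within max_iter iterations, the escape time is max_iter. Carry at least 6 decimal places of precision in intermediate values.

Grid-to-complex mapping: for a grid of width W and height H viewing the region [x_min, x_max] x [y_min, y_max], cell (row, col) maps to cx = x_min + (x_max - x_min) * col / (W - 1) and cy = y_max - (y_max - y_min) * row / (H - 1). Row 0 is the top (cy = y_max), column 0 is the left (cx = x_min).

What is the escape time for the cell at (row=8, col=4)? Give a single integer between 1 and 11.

z_0 = 0 + 0i, c = -0.3400 + 0.4780i
Iter 1: z = -0.3400 + 0.4780i, |z|^2 = 0.3441
Iter 2: z = -0.4529 + 0.1530i, |z|^2 = 0.2285
Iter 3: z = -0.1583 + 0.3395i, |z|^2 = 0.1403
Iter 4: z = -0.4302 + 0.3705i, |z|^2 = 0.3223
Iter 5: z = -0.2922 + 0.1592i, |z|^2 = 0.1108
Iter 6: z = -0.2799 + 0.3849i, |z|^2 = 0.2265
Iter 7: z = -0.4098 + 0.2625i, |z|^2 = 0.2368
Iter 8: z = -0.2409 + 0.2629i, |z|^2 = 0.1272
Iter 9: z = -0.3510 + 0.3513i, |z|^2 = 0.2467
Iter 10: z = -0.3402 + 0.2313i, |z|^2 = 0.1693

Answer: 11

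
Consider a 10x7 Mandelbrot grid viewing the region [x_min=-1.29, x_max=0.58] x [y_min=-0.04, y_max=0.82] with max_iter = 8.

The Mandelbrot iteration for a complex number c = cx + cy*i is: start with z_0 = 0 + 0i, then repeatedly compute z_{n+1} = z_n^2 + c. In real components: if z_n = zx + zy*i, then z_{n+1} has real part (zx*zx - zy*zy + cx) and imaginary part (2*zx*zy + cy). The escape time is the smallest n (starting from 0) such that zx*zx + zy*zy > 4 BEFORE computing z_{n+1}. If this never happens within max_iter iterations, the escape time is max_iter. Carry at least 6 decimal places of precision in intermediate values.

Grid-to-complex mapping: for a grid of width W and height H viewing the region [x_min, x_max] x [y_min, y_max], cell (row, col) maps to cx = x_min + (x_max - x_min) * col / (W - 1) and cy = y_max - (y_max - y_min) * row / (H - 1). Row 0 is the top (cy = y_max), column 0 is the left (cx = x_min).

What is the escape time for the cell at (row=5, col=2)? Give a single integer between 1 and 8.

z_0 = 0 + 0i, c = -0.8744 + 0.1033i
Iter 1: z = -0.8744 + 0.1033i, |z|^2 = 0.7753
Iter 2: z = -0.1205 + -0.0774i, |z|^2 = 0.0205
Iter 3: z = -0.8659 + 0.1220i, |z|^2 = 0.7647
Iter 4: z = -0.1395 + -0.1079i, |z|^2 = 0.0311
Iter 5: z = -0.8666 + 0.1334i, |z|^2 = 0.7689
Iter 6: z = -0.1412 + -0.1280i, |z|^2 = 0.0363
Iter 7: z = -0.8709 + 0.1395i, |z|^2 = 0.7779

Answer: 8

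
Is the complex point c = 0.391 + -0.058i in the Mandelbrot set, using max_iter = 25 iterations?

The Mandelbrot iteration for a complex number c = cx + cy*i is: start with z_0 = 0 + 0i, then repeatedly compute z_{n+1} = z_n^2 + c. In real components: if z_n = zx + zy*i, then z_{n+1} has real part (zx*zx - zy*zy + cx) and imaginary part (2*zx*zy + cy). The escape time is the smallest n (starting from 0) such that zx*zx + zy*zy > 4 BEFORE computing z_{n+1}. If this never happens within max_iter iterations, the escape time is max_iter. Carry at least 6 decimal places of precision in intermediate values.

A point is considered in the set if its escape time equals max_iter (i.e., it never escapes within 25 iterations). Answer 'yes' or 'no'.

z_0 = 0 + 0i, c = 0.3910 + -0.0580i
Iter 1: z = 0.3910 + -0.0580i, |z|^2 = 0.1562
Iter 2: z = 0.5405 + -0.1034i, |z|^2 = 0.3028
Iter 3: z = 0.6725 + -0.1697i, |z|^2 = 0.4810
Iter 4: z = 0.8144 + -0.2863i, |z|^2 = 0.7452
Iter 5: z = 0.9723 + -0.5243i, |z|^2 = 1.2203
Iter 6: z = 1.0615 + -1.0776i, |z|^2 = 2.2880
Iter 7: z = 0.3566 + -2.3457i, |z|^2 = 5.6295
Escaped at iteration 7

Answer: no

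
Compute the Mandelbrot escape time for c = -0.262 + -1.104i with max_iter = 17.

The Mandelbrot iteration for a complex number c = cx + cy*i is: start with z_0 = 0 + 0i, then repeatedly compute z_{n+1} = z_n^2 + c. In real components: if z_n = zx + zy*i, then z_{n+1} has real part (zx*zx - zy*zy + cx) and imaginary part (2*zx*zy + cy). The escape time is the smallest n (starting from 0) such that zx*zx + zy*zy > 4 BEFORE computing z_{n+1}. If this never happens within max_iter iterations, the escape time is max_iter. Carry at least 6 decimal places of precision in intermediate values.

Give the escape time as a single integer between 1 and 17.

Answer: 5

Derivation:
z_0 = 0 + 0i, c = -0.2620 + -1.1040i
Iter 1: z = -0.2620 + -1.1040i, |z|^2 = 1.2875
Iter 2: z = -1.4122 + -0.5255i, |z|^2 = 2.2704
Iter 3: z = 1.4561 + 0.3802i, |z|^2 = 2.2647
Iter 4: z = 1.7136 + 0.0032i, |z|^2 = 2.9364
Iter 5: z = 2.6744 + -1.0930i, |z|^2 = 8.3471
Escaped at iteration 5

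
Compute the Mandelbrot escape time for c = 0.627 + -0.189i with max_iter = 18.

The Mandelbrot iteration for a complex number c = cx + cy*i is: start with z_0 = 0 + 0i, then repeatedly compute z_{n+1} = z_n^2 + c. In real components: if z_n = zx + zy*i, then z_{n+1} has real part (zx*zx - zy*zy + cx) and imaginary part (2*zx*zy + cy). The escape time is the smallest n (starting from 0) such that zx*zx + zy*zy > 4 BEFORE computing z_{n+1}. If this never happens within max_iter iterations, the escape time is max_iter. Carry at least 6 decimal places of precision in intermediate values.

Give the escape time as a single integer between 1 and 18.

Answer: 4

Derivation:
z_0 = 0 + 0i, c = 0.6270 + -0.1890i
Iter 1: z = 0.6270 + -0.1890i, |z|^2 = 0.4289
Iter 2: z = 0.9844 + -0.4260i, |z|^2 = 1.1505
Iter 3: z = 1.4146 + -1.0277i, |z|^2 = 3.0573
Iter 4: z = 1.5718 + -3.0966i, |z|^2 = 12.0595
Escaped at iteration 4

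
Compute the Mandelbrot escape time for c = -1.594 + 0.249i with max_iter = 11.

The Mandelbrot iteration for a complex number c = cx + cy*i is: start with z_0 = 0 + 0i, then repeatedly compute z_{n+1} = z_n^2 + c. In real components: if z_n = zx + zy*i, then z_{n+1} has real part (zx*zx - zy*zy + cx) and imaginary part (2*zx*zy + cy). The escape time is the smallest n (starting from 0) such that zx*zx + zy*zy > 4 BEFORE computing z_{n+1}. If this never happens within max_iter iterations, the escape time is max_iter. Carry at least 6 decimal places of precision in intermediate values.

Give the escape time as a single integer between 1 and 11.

z_0 = 0 + 0i, c = -1.5940 + 0.2490i
Iter 1: z = -1.5940 + 0.2490i, |z|^2 = 2.6028
Iter 2: z = 0.8848 + -0.5448i, |z|^2 = 1.0798
Iter 3: z = -1.1079 + -0.7151i, |z|^2 = 1.7388
Iter 4: z = -0.8780 + 1.8336i, |z|^2 = 4.1329
Escaped at iteration 4

Answer: 4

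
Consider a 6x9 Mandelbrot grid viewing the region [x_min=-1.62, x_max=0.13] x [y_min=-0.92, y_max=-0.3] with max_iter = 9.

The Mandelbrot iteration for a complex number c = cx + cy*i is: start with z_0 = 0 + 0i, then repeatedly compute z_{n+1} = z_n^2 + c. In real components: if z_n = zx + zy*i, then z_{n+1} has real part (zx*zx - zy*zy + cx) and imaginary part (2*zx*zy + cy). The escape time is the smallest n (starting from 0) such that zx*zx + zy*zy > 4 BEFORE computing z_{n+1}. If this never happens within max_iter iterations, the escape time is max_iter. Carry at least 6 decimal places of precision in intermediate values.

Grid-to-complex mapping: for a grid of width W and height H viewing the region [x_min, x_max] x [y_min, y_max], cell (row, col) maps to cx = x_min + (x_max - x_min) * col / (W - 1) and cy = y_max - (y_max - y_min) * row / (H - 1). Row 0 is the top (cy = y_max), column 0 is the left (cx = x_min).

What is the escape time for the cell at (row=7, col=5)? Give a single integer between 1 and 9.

z_0 = 0 + 0i, c = 0.1300 + -0.8425i
Iter 1: z = 0.1300 + -0.8425i, |z|^2 = 0.7267
Iter 2: z = -0.5629 + -1.0615i, |z|^2 = 1.4438
Iter 3: z = -0.6800 + 0.3526i, |z|^2 = 0.5868
Iter 4: z = 0.4681 + -1.3221i, |z|^2 = 1.9670
Iter 5: z = -1.3987 + -2.0802i, |z|^2 = 6.2838
Escaped at iteration 5

Answer: 5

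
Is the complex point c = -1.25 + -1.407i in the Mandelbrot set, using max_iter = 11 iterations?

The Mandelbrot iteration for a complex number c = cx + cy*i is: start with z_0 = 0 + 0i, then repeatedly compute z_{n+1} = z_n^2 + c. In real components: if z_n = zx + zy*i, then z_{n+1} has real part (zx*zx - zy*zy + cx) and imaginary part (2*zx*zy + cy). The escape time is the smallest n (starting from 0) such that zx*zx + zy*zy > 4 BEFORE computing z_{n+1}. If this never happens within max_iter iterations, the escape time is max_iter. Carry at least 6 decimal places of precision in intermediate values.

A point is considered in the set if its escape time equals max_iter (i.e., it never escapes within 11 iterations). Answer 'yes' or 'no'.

Answer: no

Derivation:
z_0 = 0 + 0i, c = -1.2500 + -1.4070i
Iter 1: z = -1.2500 + -1.4070i, |z|^2 = 3.5421
Iter 2: z = -1.6671 + 2.1105i, |z|^2 = 7.2336
Escaped at iteration 2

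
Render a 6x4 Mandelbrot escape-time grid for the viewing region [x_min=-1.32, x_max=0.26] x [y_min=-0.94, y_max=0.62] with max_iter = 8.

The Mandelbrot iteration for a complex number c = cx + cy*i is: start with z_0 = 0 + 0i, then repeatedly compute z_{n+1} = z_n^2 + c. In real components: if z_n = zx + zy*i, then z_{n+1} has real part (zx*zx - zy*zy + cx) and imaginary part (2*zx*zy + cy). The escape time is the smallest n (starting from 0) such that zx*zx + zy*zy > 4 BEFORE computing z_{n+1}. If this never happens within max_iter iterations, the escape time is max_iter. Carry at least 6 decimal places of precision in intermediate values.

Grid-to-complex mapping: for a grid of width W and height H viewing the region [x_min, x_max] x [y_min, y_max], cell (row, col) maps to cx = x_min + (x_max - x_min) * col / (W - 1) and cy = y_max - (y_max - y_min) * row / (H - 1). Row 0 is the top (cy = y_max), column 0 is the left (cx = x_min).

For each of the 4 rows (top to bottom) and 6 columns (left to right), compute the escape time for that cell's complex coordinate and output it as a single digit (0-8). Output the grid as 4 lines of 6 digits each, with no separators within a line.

(row=0, col=0): c = -1.3200 + 0.6200i → escape time 3
(row=0, col=1): c = -1.0040 + 0.6200i → escape time 4
(row=0, col=2): c = -0.6880 + 0.6200i → escape time 6
(row=0, col=3): c = -0.3720 + 0.6200i → escape time 8
(row=0, col=4): c = -0.0560 + 0.6200i → escape time 8
(row=0, col=5): c = 0.2600 + 0.6200i → escape time 8
(row=1, col=0): c = -1.3200 + 0.1000i → escape time 8
(row=1, col=1): c = -1.0040 + 0.1000i → escape time 8
(row=1, col=2): c = -0.6880 + 0.1000i → escape time 8
(row=1, col=3): c = -0.3720 + 0.1000i → escape time 8
(row=1, col=4): c = -0.0560 + 0.1000i → escape time 8
(row=1, col=5): c = 0.2600 + 0.1000i → escape time 8
(row=2, col=0): c = -1.3200 + -0.4200i → escape time 6
(row=2, col=1): c = -1.0040 + -0.4200i → escape time 6
(row=2, col=2): c = -0.6880 + -0.4200i → escape time 8
(row=2, col=3): c = -0.3720 + -0.4200i → escape time 8
(row=2, col=4): c = -0.0560 + -0.4200i → escape time 8
(row=2, col=5): c = 0.2600 + -0.4200i → escape time 8
(row=3, col=0): c = -1.3200 + -0.9400i → escape time 3
(row=3, col=1): c = -1.0040 + -0.9400i → escape time 3
(row=3, col=2): c = -0.6880 + -0.9400i → escape time 4
(row=3, col=3): c = -0.3720 + -0.9400i → escape time 5
(row=3, col=4): c = -0.0560 + -0.9400i → escape time 8
(row=3, col=5): c = 0.2600 + -0.9400i → escape time 4

Answer: 346888
888888
668888
334584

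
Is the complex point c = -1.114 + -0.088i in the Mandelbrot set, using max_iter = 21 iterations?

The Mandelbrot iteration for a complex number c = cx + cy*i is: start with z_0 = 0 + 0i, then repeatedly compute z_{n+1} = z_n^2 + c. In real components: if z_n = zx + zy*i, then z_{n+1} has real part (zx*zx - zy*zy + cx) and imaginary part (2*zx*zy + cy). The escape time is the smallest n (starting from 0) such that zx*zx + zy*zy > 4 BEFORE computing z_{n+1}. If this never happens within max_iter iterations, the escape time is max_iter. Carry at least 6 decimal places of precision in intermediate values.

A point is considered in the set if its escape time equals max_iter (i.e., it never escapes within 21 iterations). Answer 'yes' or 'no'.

Answer: yes

Derivation:
z_0 = 0 + 0i, c = -1.1140 + -0.0880i
Iter 1: z = -1.1140 + -0.0880i, |z|^2 = 1.2487
Iter 2: z = 0.1193 + 0.1081i, |z|^2 = 0.0259
Iter 3: z = -1.1115 + -0.0622i, |z|^2 = 1.2392
Iter 4: z = 0.1175 + 0.0503i, |z|^2 = 0.0163
Iter 5: z = -1.1027 + -0.0762i, |z|^2 = 1.2218
Iter 6: z = 0.0962 + 0.0800i, |z|^2 = 0.0157
Iter 7: z = -1.1111 + -0.0726i, |z|^2 = 1.2399
Iter 8: z = 0.1154 + 0.0733i, |z|^2 = 0.0187
Iter 9: z = -1.1061 + -0.0711i, |z|^2 = 1.2284
Iter 10: z = 0.1043 + 0.0692i, |z|^2 = 0.0157
Iter 11: z = -1.1079 + -0.0736i, |z|^2 = 1.2329
Iter 12: z = 0.1080 + 0.0750i, |z|^2 = 0.0173
Iter 13: z = -1.1079 + -0.0718i, |z|^2 = 1.2327
Iter 14: z = 0.1084 + 0.0711i, |z|^2 = 0.0168
Iter 15: z = -1.1073 + -0.0726i, |z|^2 = 1.2314
Iter 16: z = 0.1069 + 0.0728i, |z|^2 = 0.0167
Iter 17: z = -1.1079 + -0.0725i, |z|^2 = 1.2326
Iter 18: z = 0.1081 + 0.0725i, |z|^2 = 0.0170
Iter 19: z = -1.1076 + -0.0723i, |z|^2 = 1.2319
Iter 20: z = 0.1075 + 0.0722i, |z|^2 = 0.0168
Did not escape in 21 iterations → in set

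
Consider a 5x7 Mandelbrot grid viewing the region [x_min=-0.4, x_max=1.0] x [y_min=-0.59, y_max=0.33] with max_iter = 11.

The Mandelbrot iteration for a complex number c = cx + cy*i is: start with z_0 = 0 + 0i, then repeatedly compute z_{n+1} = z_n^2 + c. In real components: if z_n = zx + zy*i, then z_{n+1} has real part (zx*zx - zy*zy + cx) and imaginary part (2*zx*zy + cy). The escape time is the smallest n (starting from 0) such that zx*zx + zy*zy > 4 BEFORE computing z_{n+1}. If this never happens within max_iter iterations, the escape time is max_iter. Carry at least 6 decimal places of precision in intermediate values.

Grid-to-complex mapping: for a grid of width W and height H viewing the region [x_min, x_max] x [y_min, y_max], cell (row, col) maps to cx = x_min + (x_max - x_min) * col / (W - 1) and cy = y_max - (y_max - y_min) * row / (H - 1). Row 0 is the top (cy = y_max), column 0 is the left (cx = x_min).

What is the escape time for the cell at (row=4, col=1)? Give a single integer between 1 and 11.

Answer: 11

Derivation:
z_0 = 0 + 0i, c = -0.0500 + -0.2833i
Iter 1: z = -0.0500 + -0.2833i, |z|^2 = 0.0828
Iter 2: z = -0.1278 + -0.2550i, |z|^2 = 0.0814
Iter 3: z = -0.0987 + -0.2182i, |z|^2 = 0.0573
Iter 4: z = -0.0879 + -0.2403i, |z|^2 = 0.0654
Iter 5: z = -0.1000 + -0.2411i, |z|^2 = 0.0681
Iter 6: z = -0.0981 + -0.2351i, |z|^2 = 0.0649
Iter 7: z = -0.0956 + -0.2372i, |z|^2 = 0.0654
Iter 8: z = -0.0971 + -0.2380i, |z|^2 = 0.0661
Iter 9: z = -0.0972 + -0.2371i, |z|^2 = 0.0657
Iter 10: z = -0.0968 + -0.2372i, |z|^2 = 0.0656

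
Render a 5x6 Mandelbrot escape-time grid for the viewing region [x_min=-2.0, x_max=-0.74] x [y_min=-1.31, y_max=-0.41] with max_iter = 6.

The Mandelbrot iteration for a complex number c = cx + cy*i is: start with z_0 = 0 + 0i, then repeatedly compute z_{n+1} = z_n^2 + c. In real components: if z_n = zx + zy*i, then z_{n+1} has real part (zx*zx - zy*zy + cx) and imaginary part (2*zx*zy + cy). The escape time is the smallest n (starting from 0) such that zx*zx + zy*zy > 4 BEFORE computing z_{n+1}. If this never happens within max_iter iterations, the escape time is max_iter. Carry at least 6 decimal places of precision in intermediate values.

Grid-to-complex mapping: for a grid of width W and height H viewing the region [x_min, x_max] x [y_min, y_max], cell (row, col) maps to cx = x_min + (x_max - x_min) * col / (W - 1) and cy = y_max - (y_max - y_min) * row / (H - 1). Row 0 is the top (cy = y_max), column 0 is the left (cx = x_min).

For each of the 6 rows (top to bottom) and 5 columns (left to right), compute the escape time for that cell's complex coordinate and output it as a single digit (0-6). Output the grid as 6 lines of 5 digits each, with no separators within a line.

(row=0, col=0): c = -2.0000 + -0.4100i → escape time 1
(row=0, col=1): c = -1.6850 + -0.4100i → escape time 3
(row=0, col=2): c = -1.3700 + -0.4100i → escape time 5
(row=0, col=3): c = -1.0550 + -0.4100i → escape time 6
(row=0, col=4): c = -0.7400 + -0.4100i → escape time 6
(row=1, col=0): c = -2.0000 + -0.5900i → escape time 1
(row=1, col=1): c = -1.6850 + -0.5900i → escape time 3
(row=1, col=2): c = -1.3700 + -0.5900i → escape time 3
(row=1, col=3): c = -1.0550 + -0.5900i → escape time 4
(row=1, col=4): c = -0.7400 + -0.5900i → escape time 6
(row=2, col=0): c = -2.0000 + -0.7700i → escape time 1
(row=2, col=1): c = -1.6850 + -0.7700i → escape time 3
(row=2, col=2): c = -1.3700 + -0.7700i → escape time 3
(row=2, col=3): c = -1.0550 + -0.7700i → escape time 3
(row=2, col=4): c = -0.7400 + -0.7700i → escape time 4
(row=3, col=0): c = -2.0000 + -0.9500i → escape time 1
(row=3, col=1): c = -1.6850 + -0.9500i → escape time 2
(row=3, col=2): c = -1.3700 + -0.9500i → escape time 3
(row=3, col=3): c = -1.0550 + -0.9500i → escape time 3
(row=3, col=4): c = -0.7400 + -0.9500i → escape time 4
(row=4, col=0): c = -2.0000 + -1.1300i → escape time 1
(row=4, col=1): c = -1.6850 + -1.1300i → escape time 1
(row=4, col=2): c = -1.3700 + -1.1300i → escape time 2
(row=4, col=3): c = -1.0550 + -1.1300i → escape time 3
(row=4, col=4): c = -0.7400 + -1.1300i → escape time 3
(row=5, col=0): c = -2.0000 + -1.3100i → escape time 1
(row=5, col=1): c = -1.6850 + -1.3100i → escape time 1
(row=5, col=2): c = -1.3700 + -1.3100i → escape time 2
(row=5, col=3): c = -1.0550 + -1.3100i → escape time 2
(row=5, col=4): c = -0.7400 + -1.3100i → escape time 2

Answer: 13566
13346
13334
12334
11233
11222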